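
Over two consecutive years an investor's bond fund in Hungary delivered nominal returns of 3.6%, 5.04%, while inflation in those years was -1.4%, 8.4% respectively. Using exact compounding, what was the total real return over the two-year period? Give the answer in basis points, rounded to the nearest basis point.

181 basis points

Compound the nominal returns: 1.0360 × 1.0504 = 1.088214.
Compound inflation: 0.9860 × 1.0840 = 1.068824.
Deflate: 1.088214 / 1.068824 = 1.018142.
Total real return = 1.018142 − 1 → 181 basis points.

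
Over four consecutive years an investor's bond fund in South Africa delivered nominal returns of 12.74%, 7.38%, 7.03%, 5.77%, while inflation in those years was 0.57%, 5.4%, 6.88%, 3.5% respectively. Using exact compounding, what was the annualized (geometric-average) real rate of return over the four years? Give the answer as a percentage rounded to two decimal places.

3.98%

Nominal growth factor = 1.1274 × 1.0738 × 1.0703 × 1.0577 = 1.37046977
Price-level growth factor = 1.0057 × 1.0540 × 1.0688 × 1.0350 = 1.17258911
Real growth factor = 1.37046977 / 1.17258911 = 1.16875533
Annualized real rate = 1.16875533^(1/4) − 1 = 3.9755% → 3.98%.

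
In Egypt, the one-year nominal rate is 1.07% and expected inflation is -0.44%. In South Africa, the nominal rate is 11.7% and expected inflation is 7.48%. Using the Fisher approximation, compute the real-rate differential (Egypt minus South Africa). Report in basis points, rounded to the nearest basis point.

Egypt: 1.07% − (-0.44%) = 1.510%
South Africa: 11.7% − 7.48% = 4.220%
Differential = -2.710% → -271 basis points.

-271 basis points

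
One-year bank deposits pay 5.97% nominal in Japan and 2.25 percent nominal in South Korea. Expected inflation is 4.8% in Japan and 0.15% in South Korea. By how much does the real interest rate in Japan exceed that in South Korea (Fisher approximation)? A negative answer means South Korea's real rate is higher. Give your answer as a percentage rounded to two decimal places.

Japan: 5.97% − 4.8% = 1.170%
South Korea: 2.25% − 0.15% = 2.100%
Differential = -0.930% → -0.93%.

-0.93%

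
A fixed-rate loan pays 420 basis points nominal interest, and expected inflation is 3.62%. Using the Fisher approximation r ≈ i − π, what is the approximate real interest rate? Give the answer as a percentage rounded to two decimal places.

r ≈ i − π = 4.2% − 3.62% = 0.58%.

0.58%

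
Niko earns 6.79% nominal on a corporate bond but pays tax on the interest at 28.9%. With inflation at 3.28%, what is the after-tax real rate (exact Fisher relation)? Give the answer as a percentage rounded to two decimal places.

After-tax nominal return = 6.79% × (1 − 0.289) = 4.82769%.
1 + r = 1.0482769 / 1.03280 = 1.014985
After-tax real rate = 1.014985 − 1 → 1.50%.

1.50%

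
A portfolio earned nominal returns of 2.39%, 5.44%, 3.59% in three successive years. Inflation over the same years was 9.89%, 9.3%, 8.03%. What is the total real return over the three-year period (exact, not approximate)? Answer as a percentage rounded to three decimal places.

Nominal growth factor = 1.0239 × 1.0544 × 1.0359 = 1.118358
Price-level growth factor = 1.0989 × 1.0930 × 1.0803 = 1.297546
Real growth factor = 1.118358 / 1.297546 = 0.861902
Total real return = 0.861902 − 1 → -13.810%.

-13.810%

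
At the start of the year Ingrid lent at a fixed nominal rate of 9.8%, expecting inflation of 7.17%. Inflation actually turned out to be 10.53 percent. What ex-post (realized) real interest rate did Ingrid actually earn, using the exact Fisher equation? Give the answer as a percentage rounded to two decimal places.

-0.66%

Ex-post: (1 + 0.0980)/(1 + 0.1053) − 1 = -0.6605%
So the realized real rate is -0.66%.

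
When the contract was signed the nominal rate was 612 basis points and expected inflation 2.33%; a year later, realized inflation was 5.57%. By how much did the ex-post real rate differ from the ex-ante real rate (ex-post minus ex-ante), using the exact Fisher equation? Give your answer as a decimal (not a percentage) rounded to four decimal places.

-0.0318

Ex-ante: (1 + 0.0612)/(1 + 0.0233) − 1 = 3.7037%
Ex-post: (1 + 0.0612)/(1 + 0.0557) − 1 = 0.5210%
Difference (ex-post − ex-ante) = -3.1827% → -0.0318.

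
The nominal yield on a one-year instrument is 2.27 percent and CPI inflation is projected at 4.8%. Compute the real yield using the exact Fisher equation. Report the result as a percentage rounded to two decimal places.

By the Fisher identity, 1 + r = (1 + i)/(1 + π).
1 + r = 1.02270 / 1.04800 = 0.975859
r = 0.975859 − 1 = -2.4141%, i.e. -2.41%.

-2.41%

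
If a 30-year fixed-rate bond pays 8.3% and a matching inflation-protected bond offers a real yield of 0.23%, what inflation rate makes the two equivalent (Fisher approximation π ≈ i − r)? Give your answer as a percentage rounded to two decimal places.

8.07%

π ≈ i − r = 8.3% − 0.23% → 8.07%.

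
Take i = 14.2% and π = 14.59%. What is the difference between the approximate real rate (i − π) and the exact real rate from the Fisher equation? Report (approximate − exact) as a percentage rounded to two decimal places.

-0.05%

Approximate: r ≈ 14.200% − 14.590% = -0.3900%
Exact: (1 + 0.1420)/(1 + 0.1459) − 1 = -0.3403%
Error = -0.3900% − (-0.3403%) = -0.0497% → -0.05%.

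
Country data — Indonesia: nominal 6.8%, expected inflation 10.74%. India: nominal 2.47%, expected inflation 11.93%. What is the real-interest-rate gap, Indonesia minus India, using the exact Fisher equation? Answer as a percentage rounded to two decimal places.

Indonesia: (1 + 0.0680)/(1 + 0.1074) − 1 = -3.5579%
India: (1 + 0.0247)/(1 + 0.1193) − 1 = -8.4517%
Differential = -3.5579% − (-8.4517%) = 4.8938% → 4.89%.

4.89%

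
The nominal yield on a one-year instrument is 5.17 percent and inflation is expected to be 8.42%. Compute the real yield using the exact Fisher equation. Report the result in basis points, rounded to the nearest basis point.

-300 basis points

By the Fisher relation, 1 + r = (1 + i)/(1 + π).
1 + r = 1.05170 / 1.08420 = 0.970024
r = 0.970024 − 1 = -2.9976%, i.e. -300 basis points.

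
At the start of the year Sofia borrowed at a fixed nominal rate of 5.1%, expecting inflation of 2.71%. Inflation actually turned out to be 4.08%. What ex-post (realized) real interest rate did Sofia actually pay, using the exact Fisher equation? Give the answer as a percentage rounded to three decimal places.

Ex-post: (1 + 0.0510)/(1 + 0.0408) − 1 = 0.9800%
So the realized real rate is 0.980%.

0.980%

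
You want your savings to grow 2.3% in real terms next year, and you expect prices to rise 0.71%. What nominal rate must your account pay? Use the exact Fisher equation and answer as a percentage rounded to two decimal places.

(1 + i) = (1 + r)(1 + π) = 1.02300 × 1.00710 = 1.0302633
i = 1.0302633 − 1, so the required nominal rate is 3.03%.

3.03%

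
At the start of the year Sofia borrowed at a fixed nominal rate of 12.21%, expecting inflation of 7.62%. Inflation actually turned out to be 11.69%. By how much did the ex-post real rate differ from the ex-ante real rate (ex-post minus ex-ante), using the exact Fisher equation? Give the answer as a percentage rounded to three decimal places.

Ex-ante: (1 + 0.1221)/(1 + 0.0762) − 1 = 4.2650%
Ex-post: (1 + 0.1221)/(1 + 0.1169) − 1 = 0.4656%
Difference (ex-post − ex-ante) = -3.7994% → -3.799%.

-3.799%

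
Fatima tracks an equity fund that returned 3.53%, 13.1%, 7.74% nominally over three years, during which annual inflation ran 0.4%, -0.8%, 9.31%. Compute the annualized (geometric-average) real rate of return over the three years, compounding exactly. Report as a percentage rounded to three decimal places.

Nominal growth factor = 1.0353 × 1.1310 × 1.0774 = 1.26155384
Price-level growth factor = 1.0040 × 0.9920 × 1.0931 = 1.08869262
Real growth factor = 1.26155384 / 1.08869262 = 1.15877872
Annualized real rate = 1.15877872^(1/3) − 1 = 5.0349% → 5.035%.

5.035%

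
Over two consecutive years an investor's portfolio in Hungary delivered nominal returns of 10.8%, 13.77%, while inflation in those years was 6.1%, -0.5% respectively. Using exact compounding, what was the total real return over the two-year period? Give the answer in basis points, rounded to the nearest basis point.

Compound the nominal returns: 1.1080 × 1.1377 = 1.260572.
Compound inflation: 1.0610 × 0.9950 = 1.055695.
Deflate: 1.260572 / 1.055695 = 1.194068.
Total real return = 1.194068 − 1 → 1941 basis points.

1941 basis points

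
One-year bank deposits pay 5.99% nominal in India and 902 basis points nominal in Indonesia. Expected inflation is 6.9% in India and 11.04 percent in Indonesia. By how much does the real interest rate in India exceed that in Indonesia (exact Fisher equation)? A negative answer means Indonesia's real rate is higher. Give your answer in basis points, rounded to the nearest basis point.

India: (1 + 0.0599)/(1 + 0.0690) − 1 = -0.8513%
Indonesia: (1 + 0.0902)/(1 + 0.1104) − 1 = -1.8192%
Differential = -0.8513% − (-1.8192%) = 0.9679% → 97 basis points.

97 basis points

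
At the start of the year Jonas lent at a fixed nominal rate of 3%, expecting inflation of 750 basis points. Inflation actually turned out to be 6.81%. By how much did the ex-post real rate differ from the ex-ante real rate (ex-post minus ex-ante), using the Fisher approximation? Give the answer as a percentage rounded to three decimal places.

Ex-ante: 3% − 7.5% = -4.500%
Ex-post: 3% − 6.81% = -3.810%
Difference (ex-post − ex-ante) = 0.6900% → 0.690%.

0.690%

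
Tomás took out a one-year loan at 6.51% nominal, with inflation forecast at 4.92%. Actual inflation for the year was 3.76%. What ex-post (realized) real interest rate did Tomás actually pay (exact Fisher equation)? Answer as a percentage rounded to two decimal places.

Ex-post: (1 + 0.0651)/(1 + 0.0376) − 1 = 2.6503%
So the realized real rate is 2.65%.

2.65%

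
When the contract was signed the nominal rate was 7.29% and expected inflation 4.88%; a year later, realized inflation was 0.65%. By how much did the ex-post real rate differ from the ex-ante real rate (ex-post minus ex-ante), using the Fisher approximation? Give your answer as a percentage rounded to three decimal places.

Ex-ante: 7.29% − 4.88% = 2.410%
Ex-post: 7.29% − 0.65% = 6.640%
Difference (ex-post − ex-ante) = 4.2300% → 4.230%.

4.230%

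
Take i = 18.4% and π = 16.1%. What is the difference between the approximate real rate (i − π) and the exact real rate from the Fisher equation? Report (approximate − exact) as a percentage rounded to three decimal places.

Approximate: r ≈ 18.400% − 16.100% = 2.3000%
Exact: (1 + 0.1840)/(1 + 0.1610) − 1 = 1.9811%
Error = 2.3000% − 1.9811% = 0.3189% → 0.319%.

0.319%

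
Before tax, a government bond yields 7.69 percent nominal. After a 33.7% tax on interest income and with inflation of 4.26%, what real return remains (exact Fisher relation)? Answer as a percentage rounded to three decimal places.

0.804%

After-tax nominal return = 7.69% × (1 − 0.337) = 5.09847%.
1 + r = 1.0509847 / 1.04260 = 1.008042
After-tax real rate = 1.008042 − 1 → 0.804%.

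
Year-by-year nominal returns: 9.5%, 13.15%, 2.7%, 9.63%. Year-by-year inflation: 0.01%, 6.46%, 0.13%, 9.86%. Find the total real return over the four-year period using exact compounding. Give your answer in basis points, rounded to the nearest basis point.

Nominal growth factor = 1.0950 × 1.1315 × 1.0270 × 1.0963 = 1.394982
Price-level growth factor = 1.0001 × 1.0646 × 1.0013 × 1.0986 = 1.171207
Real growth factor = 1.394982 / 1.171207 = 1.191063
Total real return = 1.191063 − 1 → 1911 basis points.

1911 basis points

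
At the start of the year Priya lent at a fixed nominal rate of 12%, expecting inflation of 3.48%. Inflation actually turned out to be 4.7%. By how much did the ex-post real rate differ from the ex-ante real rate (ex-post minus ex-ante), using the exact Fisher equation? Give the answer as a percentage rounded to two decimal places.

Ex-ante: (1 + 0.1200)/(1 + 0.0348) − 1 = 8.2335%
Ex-post: (1 + 0.1200)/(1 + 0.0470) − 1 = 6.9723%
Difference (ex-post − ex-ante) = -1.2612% → -1.26%.

-1.26%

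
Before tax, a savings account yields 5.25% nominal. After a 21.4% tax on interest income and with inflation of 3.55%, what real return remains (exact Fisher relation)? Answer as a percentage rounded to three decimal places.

0.557%

After-tax nominal return = 5.25% × (1 − 0.214) = 4.1265%.
1 + r = 1.041265 / 1.03550 = 1.005567
After-tax real rate = 1.005567 − 1 → 0.557%.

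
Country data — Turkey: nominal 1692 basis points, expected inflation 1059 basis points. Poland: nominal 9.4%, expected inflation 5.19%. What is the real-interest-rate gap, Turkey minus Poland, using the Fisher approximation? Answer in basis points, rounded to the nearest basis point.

Turkey: 16.92% − 10.59% = 6.330%
Poland: 9.4% − 5.19% = 4.210%
Differential = 2.120% → 212 basis points.

212 basis points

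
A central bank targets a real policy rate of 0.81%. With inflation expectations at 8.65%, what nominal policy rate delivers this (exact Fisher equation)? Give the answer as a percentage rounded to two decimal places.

(1 + i) = (1 + r)(1 + π) = 1.00810 × 1.08650 = 1.09530065
i = 1.09530065 − 1, so the required nominal rate is 9.53%.

9.53%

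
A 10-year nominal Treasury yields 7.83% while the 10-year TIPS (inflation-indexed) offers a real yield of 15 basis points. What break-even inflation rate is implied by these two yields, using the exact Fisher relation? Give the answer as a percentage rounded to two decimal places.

7.67%

(1 + π) = (1 + i)/(1 + r) = 1.07830 / 1.00150 = 1.076685
Break-even inflation = 1.076685 − 1 → 7.67%.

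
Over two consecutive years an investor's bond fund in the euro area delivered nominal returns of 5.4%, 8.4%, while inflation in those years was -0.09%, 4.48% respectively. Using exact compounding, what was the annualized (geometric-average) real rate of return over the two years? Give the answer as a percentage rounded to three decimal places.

Nominal growth factor = 1.0540 × 1.0840 = 1.14253600
Price-level growth factor = 0.9991 × 1.0448 = 1.04385968
Real growth factor = 1.14253600 / 1.04385968 = 1.09453025
Annualized real rate = 1.09453025^(1/2) − 1 = 4.6198% → 4.620%.

4.620%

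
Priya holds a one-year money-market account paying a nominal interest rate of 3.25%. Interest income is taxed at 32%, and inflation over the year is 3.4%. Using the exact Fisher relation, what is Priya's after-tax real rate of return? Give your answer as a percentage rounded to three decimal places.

-1.151%

After-tax nominal return = 3.25% × (1 − 0.32) = 2.2100%.
1 + r = 1.02210 / 1.03400 = 0.988491
After-tax real rate = 0.988491 − 1 → -1.151%.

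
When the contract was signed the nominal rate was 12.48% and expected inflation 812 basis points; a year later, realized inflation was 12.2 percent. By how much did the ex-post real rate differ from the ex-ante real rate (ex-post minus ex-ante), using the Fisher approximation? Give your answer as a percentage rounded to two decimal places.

Ex-ante: 12.48% − 8.12% = 4.360%
Ex-post: 12.48% − 12.2% = 0.280%
Difference (ex-post − ex-ante) = -4.0800% → -4.08%.

-4.08%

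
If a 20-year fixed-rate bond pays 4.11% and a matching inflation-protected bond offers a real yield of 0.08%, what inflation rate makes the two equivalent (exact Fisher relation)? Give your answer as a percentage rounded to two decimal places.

4.03%

(1 + π) = (1 + i)/(1 + r) = 1.04110 / 1.00080 = 1.040268
Break-even inflation = 1.040268 − 1 → 4.03%.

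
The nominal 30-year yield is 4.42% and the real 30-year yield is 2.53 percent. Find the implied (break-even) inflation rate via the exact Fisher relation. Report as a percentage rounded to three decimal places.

(1 + π) = (1 + i)/(1 + r) = 1.04420 / 1.02530 = 1.018434
Break-even inflation = 1.018434 − 1 → 1.843%.

1.843%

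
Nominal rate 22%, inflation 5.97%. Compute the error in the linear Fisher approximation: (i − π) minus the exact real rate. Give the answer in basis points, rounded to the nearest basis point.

Approximate: r ≈ 22.000% − 5.970% = 16.0300%
Exact: (1 + 0.2200)/(1 + 0.0597) − 1 = 15.1269%
Error = 16.0300% − 15.1269% = 0.9031% → 90 basis points.

90 basis points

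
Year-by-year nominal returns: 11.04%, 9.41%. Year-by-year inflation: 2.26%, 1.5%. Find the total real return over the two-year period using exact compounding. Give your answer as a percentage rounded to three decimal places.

Nominal growth factor = 1.1104 × 1.0941 = 1.214889
Price-level growth factor = 1.0226 × 1.0150 = 1.037939
Real growth factor = 1.214889 / 1.037939 = 1.170482
Total real return = 1.170482 − 1 → 17.048%.

17.048%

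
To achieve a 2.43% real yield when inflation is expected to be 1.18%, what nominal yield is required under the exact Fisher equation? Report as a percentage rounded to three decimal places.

(1 + i) = (1 + r)(1 + π) = 1.02430 × 1.01180 = 1.03638674
i = 1.03638674 − 1, so the required nominal rate is 3.639%.

3.639%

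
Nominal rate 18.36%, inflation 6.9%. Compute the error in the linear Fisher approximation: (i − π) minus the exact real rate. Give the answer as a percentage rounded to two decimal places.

Approximate: r ≈ 18.360% − 6.900% = 11.4600%
Exact: (1 + 0.1836)/(1 + 0.0690) − 1 = 10.7203%
Error = 11.4600% − 10.7203% = 0.7397% → 0.74%.

0.74%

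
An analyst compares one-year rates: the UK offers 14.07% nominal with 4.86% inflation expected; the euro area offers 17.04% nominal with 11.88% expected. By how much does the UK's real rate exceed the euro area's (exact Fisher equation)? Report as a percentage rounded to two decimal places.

The UK: (1 + 0.1407)/(1 + 0.0486) − 1 = 8.7831%
The euro area: (1 + 0.1704)/(1 + 0.1188) − 1 = 4.6121%
Differential = 8.7831% − 4.6121% = 4.1711% → 4.17%.

4.17%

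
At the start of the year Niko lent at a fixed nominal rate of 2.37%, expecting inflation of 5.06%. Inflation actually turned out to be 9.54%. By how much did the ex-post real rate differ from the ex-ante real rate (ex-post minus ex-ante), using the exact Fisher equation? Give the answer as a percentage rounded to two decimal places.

Ex-ante: (1 + 0.0237)/(1 + 0.0506) − 1 = -2.5604%
Ex-post: (1 + 0.0237)/(1 + 0.0954) − 1 = -6.5456%
Difference (ex-post − ex-ante) = -3.9851% → -3.99%.

-3.99%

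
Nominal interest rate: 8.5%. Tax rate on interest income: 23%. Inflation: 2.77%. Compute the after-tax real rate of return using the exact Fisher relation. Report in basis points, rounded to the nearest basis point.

After-tax nominal return = 8.5% × (1 − 0.23) = 6.5450%.
1 + r = 1.06545 / 1.02770 = 1.036733
After-tax real rate = 1.036733 − 1 → 367 basis points.

367 basis points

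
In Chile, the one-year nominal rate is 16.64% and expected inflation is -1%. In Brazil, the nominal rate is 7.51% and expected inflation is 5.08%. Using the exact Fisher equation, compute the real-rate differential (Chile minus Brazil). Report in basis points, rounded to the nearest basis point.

Chile: (1 + 0.1664)/(1 − 0.0100) − 1 = 17.8182%
Brazil: (1 + 0.0751)/(1 + 0.0508) − 1 = 2.3125%
Differential = 17.8182% − 2.3125% = 15.5057% → 1551 basis points.

1551 basis points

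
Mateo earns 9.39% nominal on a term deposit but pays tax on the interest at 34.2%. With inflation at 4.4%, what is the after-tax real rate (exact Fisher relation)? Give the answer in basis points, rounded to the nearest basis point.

After-tax nominal return = 9.39% × (1 − 0.342) = 6.17862%.
1 + r = 1.0617862 / 1.04400 = 1.017037
After-tax real rate = 1.017037 − 1 → 170 basis points.

170 basis points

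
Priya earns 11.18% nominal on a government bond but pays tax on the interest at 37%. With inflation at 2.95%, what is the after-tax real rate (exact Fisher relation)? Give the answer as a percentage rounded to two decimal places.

After-tax nominal return = 11.18% × (1 − 0.37) = 7.0434%.
1 + r = 1.070434 / 1.02950 = 1.039761
After-tax real rate = 1.039761 − 1 → 3.98%.

3.98%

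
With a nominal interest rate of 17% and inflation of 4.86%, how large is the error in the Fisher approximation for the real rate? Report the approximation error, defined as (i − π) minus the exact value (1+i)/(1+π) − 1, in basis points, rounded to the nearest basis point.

56 basis points

Approximate: r ≈ 17.000% − 4.860% = 12.1400%
Exact: (1 + 0.1700)/(1 + 0.0486) − 1 = 11.5773%
Error = 12.1400% − 11.5773% = 0.5627% → 56 basis points.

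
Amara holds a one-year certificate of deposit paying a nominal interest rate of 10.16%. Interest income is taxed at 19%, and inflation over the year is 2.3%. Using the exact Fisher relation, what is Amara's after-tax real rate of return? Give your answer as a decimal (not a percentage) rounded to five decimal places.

0.05796

After-tax nominal return = 10.16% × (1 − 0.19) = 8.2296%.
1 + r = 1.082296 / 1.02300 = 1.057963
After-tax real rate = 1.057963 − 1 → 0.05796.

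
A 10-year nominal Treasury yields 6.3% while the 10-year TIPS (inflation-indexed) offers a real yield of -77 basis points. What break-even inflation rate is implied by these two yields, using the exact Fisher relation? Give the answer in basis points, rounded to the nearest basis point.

(1 + π) = (1 + i)/(1 + r) = 1.06300 / 0.99230 = 1.071249
Break-even inflation = 1.071249 − 1 → 712 basis points.

712 basis points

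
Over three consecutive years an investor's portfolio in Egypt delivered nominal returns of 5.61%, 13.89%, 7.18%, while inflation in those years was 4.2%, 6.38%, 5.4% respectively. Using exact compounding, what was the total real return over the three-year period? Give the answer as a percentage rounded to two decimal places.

Compound the nominal returns: 1.0561 × 1.1389 × 1.0718 = 1.289153.
Compound inflation: 1.0420 × 1.0638 × 1.0540 = 1.168337.
Deflate: 1.289153 / 1.168337 = 1.103408.
Total real return = 1.103408 − 1 → 10.34%.

10.34%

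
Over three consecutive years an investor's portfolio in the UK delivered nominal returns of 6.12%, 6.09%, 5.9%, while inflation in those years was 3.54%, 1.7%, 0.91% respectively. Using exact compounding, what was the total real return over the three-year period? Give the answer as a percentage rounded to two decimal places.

12.20%

Nominal growth factor = 1.0612 × 1.0609 × 1.0590 = 1.192251
Price-level growth factor = 1.0354 × 1.0170 × 1.0091 = 1.062584
Real growth factor = 1.192251 / 1.062584 = 1.122030
Total real return = 1.122030 − 1 → 12.20%.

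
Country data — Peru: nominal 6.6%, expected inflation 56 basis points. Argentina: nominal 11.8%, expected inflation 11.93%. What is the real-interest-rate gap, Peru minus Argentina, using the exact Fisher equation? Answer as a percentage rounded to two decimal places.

Peru: (1 + 0.0660)/(1 + 0.0056) − 1 = 6.0064%
Argentina: (1 + 0.1180)/(1 + 0.1193) − 1 = -0.1161%
Differential = 6.0064% − (-0.1161%) = 6.1225% → 6.12%.

6.12%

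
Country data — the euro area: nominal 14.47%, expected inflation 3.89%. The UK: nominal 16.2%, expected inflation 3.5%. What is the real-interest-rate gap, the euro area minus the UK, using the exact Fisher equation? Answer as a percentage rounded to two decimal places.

-2.09%

The euro area: (1 + 0.1447)/(1 + 0.0389) − 1 = 10.1838%
The UK: (1 + 0.1620)/(1 + 0.0350) − 1 = 12.2705%
Differential = 10.1838% − 12.2705% = -2.0867% → -2.09%.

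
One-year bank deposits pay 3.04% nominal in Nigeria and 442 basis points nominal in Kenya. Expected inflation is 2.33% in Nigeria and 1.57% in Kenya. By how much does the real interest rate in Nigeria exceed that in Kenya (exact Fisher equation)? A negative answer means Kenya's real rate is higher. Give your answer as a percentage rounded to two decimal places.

Nigeria: (1 + 0.0304)/(1 + 0.0233) − 1 = 0.6938%
Kenya: (1 + 0.0442)/(1 + 0.0157) − 1 = 2.8059%
Differential = 0.6938% − 2.8059% = -2.1121% → -2.11%.

-2.11%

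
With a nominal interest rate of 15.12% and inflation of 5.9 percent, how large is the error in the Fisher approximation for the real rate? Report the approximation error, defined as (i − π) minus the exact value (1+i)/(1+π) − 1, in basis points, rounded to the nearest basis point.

Approximate: r ≈ 15.120% − 5.900% = 9.2200%
Exact: (1 + 0.1512)/(1 + 0.0590) − 1 = 8.7063%
Error = 9.2200% − 8.7063% = 0.5137% → 51 basis points.

51 basis points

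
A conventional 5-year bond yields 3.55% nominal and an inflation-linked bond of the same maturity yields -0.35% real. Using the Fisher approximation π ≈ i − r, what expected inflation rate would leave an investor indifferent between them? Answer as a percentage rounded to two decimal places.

3.90%

π ≈ i − r = 3.55% − (-0.35%) → 3.90%.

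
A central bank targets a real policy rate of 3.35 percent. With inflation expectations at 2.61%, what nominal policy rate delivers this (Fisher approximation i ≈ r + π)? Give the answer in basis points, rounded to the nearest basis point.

596 basis points

i ≈ r + π = 3.35% + 2.61% = 596 basis points.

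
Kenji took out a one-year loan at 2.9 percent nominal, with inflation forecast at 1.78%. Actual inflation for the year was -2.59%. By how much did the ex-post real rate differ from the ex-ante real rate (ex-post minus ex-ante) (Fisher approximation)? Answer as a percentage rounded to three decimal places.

Ex-ante: 2.9% − 1.78% = 1.120%
Ex-post: 2.9% − (-2.59%) = 5.490%
Difference (ex-post − ex-ante) = 4.3700% → 4.370%.

4.370%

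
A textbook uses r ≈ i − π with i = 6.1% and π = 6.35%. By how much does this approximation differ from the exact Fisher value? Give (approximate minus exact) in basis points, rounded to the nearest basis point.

Approximate: r ≈ 6.100% − 6.350% = -0.2500%
Exact: (1 + 0.0610)/(1 + 0.0635) − 1 = -0.2351%
Error = -0.2500% − (-0.2351%) = -0.0149% → -1 basis points.

-1 basis points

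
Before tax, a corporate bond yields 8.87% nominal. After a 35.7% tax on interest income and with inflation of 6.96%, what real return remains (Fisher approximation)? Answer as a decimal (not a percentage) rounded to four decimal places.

-0.0126

After-tax nominal return = 8.87% × (1 − 0.357) = 5.70341%.
r ≈ 5.70341% − 6.96% → -0.0126.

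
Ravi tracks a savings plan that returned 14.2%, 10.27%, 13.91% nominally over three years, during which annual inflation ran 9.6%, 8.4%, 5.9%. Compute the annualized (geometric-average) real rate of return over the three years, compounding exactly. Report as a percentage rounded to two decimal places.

4.47%

Compound the nominal returns: 1.1420 × 1.1027 × 1.1391 = 1.43444972.
Compound inflation: 1.0960 × 1.0840 × 1.0590 = 1.25815978.
Deflate: 1.43444972 / 1.25815978 = 1.14011730.
Annualized real rate = 1.14011730^(1/3) − 1 = 4.4680% → 4.47%.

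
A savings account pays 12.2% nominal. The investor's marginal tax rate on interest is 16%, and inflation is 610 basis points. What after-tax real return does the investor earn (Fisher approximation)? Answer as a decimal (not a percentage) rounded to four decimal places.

After-tax nominal return = 12.2% × (1 − 0.16) = 10.2480%.
r ≈ 10.2480% − 6.1% → 0.0415.

0.0415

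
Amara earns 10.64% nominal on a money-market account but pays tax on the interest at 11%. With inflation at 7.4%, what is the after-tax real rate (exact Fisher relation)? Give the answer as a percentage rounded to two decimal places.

1.93%

After-tax nominal return = 10.64% × (1 − 0.11) = 9.4696%.
1 + r = 1.094696 / 1.07400 = 1.019270
After-tax real rate = 1.019270 − 1 → 1.93%.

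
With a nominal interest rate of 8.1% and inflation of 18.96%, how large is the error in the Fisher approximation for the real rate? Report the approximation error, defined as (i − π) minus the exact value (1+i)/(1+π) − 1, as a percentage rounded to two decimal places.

-1.73%

Approximate: r ≈ 8.100% − 18.960% = -10.8600%
Exact: (1 + 0.0810)/(1 + 0.1896) − 1 = -9.1291%
Error = -10.8600% − (-9.1291%) = -1.7309% → -1.73%.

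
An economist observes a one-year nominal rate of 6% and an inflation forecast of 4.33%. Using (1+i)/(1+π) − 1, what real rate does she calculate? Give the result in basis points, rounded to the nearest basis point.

160 basis points

By the Fisher equation, 1 + r = (1 + i)/(1 + π).
1 + r = 1.06000 / 1.04330 = 1.016007
r = 1.016007 − 1 = 1.6007%, i.e. 160 basis points.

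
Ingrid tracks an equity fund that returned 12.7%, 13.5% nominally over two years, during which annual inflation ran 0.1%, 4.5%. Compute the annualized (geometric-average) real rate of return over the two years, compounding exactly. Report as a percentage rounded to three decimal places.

10.582%

Compound the nominal returns: 1.1270 × 1.1350 = 1.27914500.
Compound inflation: 1.0010 × 1.0450 = 1.04604500.
Deflate: 1.27914500 / 1.04604500 = 1.22283936.
Annualized real rate = 1.22283936^(1/2) − 1 = 10.5821% → 10.582%.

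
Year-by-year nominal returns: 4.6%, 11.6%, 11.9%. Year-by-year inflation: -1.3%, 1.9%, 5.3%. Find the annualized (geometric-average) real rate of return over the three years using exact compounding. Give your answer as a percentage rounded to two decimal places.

7.24%

Nominal growth factor = 1.0460 × 1.1160 × 1.1190 = 1.30624898
Price-level growth factor = 0.9870 × 1.0190 × 1.0530 = 1.05905791
Real growth factor = 1.30624898 / 1.05905791 = 1.23340657
Annualized real rate = 1.23340657^(1/3) − 1 = 7.2430% → 7.24%.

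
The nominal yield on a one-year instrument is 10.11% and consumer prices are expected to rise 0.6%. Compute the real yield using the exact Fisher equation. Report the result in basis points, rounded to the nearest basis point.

945 basis points

1 + r = 1.10110 / 1.00600 = 1.094533
r = 1.094533 − 1 = 9.4533%, i.e. 945 basis points.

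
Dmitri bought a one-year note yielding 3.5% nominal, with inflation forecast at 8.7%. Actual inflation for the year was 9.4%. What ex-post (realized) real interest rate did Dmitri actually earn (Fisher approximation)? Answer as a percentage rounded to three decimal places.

-5.900%

Ex-post: 3.5% − 9.4% = -5.900%
So the realized real rate is -5.900%.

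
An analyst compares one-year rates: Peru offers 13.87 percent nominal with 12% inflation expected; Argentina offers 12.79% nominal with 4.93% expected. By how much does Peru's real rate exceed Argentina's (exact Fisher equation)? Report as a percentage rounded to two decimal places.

-5.82%

Peru: (1 + 0.1387)/(1 + 0.1200) − 1 = 1.6696%
Argentina: (1 + 0.1279)/(1 + 0.0493) − 1 = 7.4907%
Differential = 1.6696% − 7.4907% = -5.8211% → -5.82%.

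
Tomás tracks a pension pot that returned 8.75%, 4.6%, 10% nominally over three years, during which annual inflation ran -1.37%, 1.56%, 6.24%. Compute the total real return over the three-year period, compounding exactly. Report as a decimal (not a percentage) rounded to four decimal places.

Compound the nominal returns: 1.0875 × 1.0460 × 1.1000 = 1.251278.
Compound inflation: 0.9863 × 1.0156 × 1.0624 = 1.064192.
Deflate: 1.251278 / 1.064192 = 1.175801.
Total real return = 1.175801 − 1 → 0.1758.

0.1758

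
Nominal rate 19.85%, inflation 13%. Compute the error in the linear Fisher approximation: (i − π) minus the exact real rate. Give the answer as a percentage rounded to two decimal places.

0.79%

Approximate: r ≈ 19.850% − 13.000% = 6.8500%
Exact: (1 + 0.1985)/(1 + 0.1300) − 1 = 6.0619%
Error = 6.8500% − 6.0619% = 0.7881% → 0.79%.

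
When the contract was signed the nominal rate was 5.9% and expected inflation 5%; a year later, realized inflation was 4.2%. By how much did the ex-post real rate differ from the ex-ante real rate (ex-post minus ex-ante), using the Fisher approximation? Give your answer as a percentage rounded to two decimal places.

Ex-ante: 5.9% − 5% = 0.900%
Ex-post: 5.9% − 4.2% = 1.700%
Difference (ex-post − ex-ante) = 0.8000% → 0.80%.

0.80%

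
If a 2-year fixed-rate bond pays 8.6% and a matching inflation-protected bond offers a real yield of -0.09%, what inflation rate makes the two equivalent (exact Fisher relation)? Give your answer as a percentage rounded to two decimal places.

8.70%

(1 + π) = (1 + i)/(1 + r) = 1.08600 / 0.99910 = 1.086978
Break-even inflation = 1.086978 − 1 → 8.70%.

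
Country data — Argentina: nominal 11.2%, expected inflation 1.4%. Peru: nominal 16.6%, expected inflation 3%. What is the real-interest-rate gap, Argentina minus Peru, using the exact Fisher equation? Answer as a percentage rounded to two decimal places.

Argentina: (1 + 0.1120)/(1 + 0.0140) − 1 = 9.6647%
Peru: (1 + 0.1660)/(1 + 0.0300) − 1 = 13.2039%
Differential = 9.6647% − 13.2039% = -3.5392% → -3.54%.

-3.54%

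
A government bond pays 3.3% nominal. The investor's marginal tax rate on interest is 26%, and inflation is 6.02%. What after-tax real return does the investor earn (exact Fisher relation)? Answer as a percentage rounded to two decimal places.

After-tax nominal return = 3.3% × (1 − 0.26) = 2.4420%.
1 + r = 1.02442 / 1.06020 = 0.966252
After-tax real rate = 0.966252 − 1 → -3.37%.

-3.37%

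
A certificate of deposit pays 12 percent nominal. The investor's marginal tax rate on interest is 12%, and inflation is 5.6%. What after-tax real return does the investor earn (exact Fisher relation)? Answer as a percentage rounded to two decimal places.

4.70%

After-tax nominal return = 12% × (1 − 0.12) = 10.5600%.
1 + r = 1.10560 / 1.05600 = 1.046970
After-tax real rate = 1.046970 − 1 → 4.70%.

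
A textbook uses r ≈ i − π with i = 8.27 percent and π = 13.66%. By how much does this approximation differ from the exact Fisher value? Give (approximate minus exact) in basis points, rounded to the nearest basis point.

-65 basis points

Approximate: r ≈ 8.270% − 13.660% = -5.3900%
Exact: (1 + 0.0827)/(1 + 0.1366) − 1 = -4.7422%
Error = -5.3900% − (-4.7422%) = -0.6478% → -65 basis points.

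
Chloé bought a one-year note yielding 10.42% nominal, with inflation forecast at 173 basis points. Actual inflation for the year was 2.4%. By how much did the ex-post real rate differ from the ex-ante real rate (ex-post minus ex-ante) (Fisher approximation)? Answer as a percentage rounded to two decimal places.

Ex-ante: 10.42% − 1.73% = 8.690%
Ex-post: 10.42% − 2.4% = 8.020%
Difference (ex-post − ex-ante) = -0.6700% → -0.67%.

-0.67%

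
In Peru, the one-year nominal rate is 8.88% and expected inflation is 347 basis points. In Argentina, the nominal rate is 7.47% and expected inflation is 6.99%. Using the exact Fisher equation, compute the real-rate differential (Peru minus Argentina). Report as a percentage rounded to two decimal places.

Peru: (1 + 0.0888)/(1 + 0.0347) − 1 = 5.2286%
Argentina: (1 + 0.0747)/(1 + 0.0699) − 1 = 0.4486%
Differential = 5.2286% − 0.4486% = 4.7799% → 4.78%.

4.78%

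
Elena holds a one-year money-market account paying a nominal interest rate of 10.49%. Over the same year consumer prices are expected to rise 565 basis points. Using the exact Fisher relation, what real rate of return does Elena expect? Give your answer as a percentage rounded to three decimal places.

1 + r = 1.10490 / 1.05650 = 1.045812
r = 1.045812 − 1 = 4.5812%, i.e. 4.581%.

4.581%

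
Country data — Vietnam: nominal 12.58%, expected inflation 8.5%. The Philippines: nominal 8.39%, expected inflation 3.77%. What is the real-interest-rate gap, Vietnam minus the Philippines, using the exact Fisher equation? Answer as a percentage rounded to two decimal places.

Vietnam: (1 + 0.1258)/(1 + 0.0850) − 1 = 3.7604%
The Philippines: (1 + 0.0839)/(1 + 0.0377) − 1 = 4.4522%
Differential = 3.7604% − 4.4522% = -0.6918% → -0.69%.

-0.69%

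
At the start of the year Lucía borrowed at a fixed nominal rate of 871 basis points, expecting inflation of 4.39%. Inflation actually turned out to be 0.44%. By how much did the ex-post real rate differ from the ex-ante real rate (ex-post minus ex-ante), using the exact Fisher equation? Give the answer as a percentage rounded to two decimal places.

4.10%

Ex-ante: (1 + 0.0871)/(1 + 0.0439) − 1 = 4.1383%
Ex-post: (1 + 0.0871)/(1 + 0.0044) − 1 = 8.2338%
Difference (ex-post − ex-ante) = 4.0954% → 4.10%.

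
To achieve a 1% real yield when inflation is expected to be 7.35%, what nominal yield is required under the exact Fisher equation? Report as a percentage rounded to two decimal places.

(1 + i) = (1 + r)(1 + π) = 1.01000 × 1.07350 = 1.084235
i = 1.084235 − 1, so the required nominal rate is 8.42%.

8.42%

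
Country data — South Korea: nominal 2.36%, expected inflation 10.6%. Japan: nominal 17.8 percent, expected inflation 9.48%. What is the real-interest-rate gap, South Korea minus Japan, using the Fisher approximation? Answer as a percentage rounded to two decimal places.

-16.56%

South Korea: 2.36% − 10.6% = -8.240%
Japan: 17.8% − 9.48% = 8.320%
Differential = -16.560% → -16.56%.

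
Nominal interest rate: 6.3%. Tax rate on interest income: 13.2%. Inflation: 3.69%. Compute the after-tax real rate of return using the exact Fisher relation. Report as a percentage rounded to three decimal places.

1.715%

After-tax nominal return = 6.3% × (1 − 0.132) = 5.4684%.
1 + r = 1.054684 / 1.03690 = 1.017151
After-tax real rate = 1.017151 − 1 → 1.715%.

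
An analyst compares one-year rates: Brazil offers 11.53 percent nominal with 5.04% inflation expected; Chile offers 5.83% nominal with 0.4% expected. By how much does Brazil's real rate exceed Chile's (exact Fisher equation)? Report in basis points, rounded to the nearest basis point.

77 basis points

Brazil: (1 + 0.1153)/(1 + 0.0504) − 1 = 6.1786%
Chile: (1 + 0.0583)/(1 + 0.0040) − 1 = 5.4084%
Differential = 6.1786% − 5.4084% = 0.7702% → 77 basis points.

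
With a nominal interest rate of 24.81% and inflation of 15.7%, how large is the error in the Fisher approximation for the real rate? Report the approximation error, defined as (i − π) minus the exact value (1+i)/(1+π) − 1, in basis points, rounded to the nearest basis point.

124 basis points

Approximate: r ≈ 24.810% − 15.700% = 9.1100%
Exact: (1 + 0.2481)/(1 + 0.1570) − 1 = 7.8738%
Error = 9.1100% − 7.8738% = 1.2362% → 124 basis points.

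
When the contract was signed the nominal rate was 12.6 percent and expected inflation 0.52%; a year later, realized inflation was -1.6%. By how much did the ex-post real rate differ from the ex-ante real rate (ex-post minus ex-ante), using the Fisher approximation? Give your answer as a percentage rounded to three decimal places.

2.120%

Ex-ante: 12.6% − 0.52% = 12.080%
Ex-post: 12.6% − (-1.6%) = 14.200%
Difference (ex-post − ex-ante) = 2.1200% → 2.120%.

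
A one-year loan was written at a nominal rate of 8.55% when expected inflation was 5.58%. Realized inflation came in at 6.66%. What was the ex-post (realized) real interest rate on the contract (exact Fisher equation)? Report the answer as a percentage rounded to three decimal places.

Ex-post: (1 + 0.0855)/(1 + 0.0666) − 1 = 1.7720%
So the realized real rate is 1.772%.

1.772%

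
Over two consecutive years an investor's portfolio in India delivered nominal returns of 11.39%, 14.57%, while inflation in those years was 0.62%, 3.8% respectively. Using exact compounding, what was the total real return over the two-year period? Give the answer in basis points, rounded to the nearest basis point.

Nominal growth factor = 1.1139 × 1.1457 = 1.276195
Price-level growth factor = 1.0062 × 1.0380 = 1.044436
Real growth factor = 1.276195 / 1.044436 = 1.221899
Total real return = 1.221899 − 1 → 2219 basis points.

2219 basis points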